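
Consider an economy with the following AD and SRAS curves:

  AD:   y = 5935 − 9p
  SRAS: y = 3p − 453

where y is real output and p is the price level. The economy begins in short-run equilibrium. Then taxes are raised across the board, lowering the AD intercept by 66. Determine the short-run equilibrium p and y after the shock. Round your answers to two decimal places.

p = 526.83, y = 1127.50

This is a negative demand shock: AD shifts left.
New AD: y = 5869 − 9p.
Set AD = SRAS: 5869 − 9p = 3p − 453, so 6322 = 12p and p = 526.83.
Substituting into AD, y = 1127.50.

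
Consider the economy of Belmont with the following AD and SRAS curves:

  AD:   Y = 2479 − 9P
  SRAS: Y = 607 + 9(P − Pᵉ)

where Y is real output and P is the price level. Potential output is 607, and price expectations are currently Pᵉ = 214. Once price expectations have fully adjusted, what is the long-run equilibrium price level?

Short run: with Pᵉ = 214, SRAS is Y = 9P − 1319. Setting AD = SRAS gives 3798 = 18P, so P = 211 and Y = 2479 − 9·211 = 580.
Output 580 is below potential 607, so over time expected prices fall and SRAS shifts right until Y returns to 607.
Long run: Y = 607 on the AD curve gives 607 = 2479 − 9P, so P = 208.

Long-run P = 208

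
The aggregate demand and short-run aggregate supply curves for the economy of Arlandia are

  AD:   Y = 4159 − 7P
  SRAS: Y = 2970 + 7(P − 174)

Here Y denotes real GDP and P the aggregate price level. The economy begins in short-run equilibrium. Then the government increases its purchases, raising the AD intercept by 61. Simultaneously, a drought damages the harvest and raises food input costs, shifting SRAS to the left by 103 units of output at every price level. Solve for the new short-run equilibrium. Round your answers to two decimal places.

P = 183.64, Y = 2934.50

After both shocks: AD is Y = 4220 − 7P and SRAS is Y = 1649 + 7P.
Setting them equal: 2571 = 14P, so P = 183.64.
Substituting into AD, Y = 2934.50.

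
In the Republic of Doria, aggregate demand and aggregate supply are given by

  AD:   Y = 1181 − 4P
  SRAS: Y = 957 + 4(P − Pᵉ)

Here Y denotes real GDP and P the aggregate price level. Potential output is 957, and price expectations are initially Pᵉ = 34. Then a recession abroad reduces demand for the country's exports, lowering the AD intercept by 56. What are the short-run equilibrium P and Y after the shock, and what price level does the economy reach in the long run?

Short run: P = 38, Y = 973. Long run: P = 42.

AD shifts left: new AD is Y = 1125 − 4P. With Pᵉ = 34, SRAS is Y = 821 + 4P.
Short run: 1125 − 4P = 821 + 4P gives 304 = 8P, so P = 38 and Y = 1125 − 4·38 = 973.
Y = 973 is above potential 957; expectations adjust and SRAS shifts left until Y = 957.
Long run: on the new AD curve, 957 = 1125 − 4P gives P = 42.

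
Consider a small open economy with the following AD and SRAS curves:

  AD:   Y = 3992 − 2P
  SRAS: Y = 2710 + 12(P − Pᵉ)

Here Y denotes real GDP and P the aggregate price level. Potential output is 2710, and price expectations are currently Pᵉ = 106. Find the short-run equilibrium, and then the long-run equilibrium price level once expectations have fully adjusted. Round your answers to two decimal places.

Short run: with Pᵉ = 106, SRAS is Y = 1438 + 12P. Setting AD = SRAS gives 2554 = 14P, so P = 182.43 and Y = 3992 − 2P = 3627.14.
Output 3627.14 is above potential 2710, so over time expected prices rise and SRAS shifts left until Y returns to 2710.
Long run: Y = 2710 on the AD curve gives 2710 = 3992 − 2P, so P = 641.00.

Short run: P = 182.43, Y = 3627.14. Long run: P = 641.00.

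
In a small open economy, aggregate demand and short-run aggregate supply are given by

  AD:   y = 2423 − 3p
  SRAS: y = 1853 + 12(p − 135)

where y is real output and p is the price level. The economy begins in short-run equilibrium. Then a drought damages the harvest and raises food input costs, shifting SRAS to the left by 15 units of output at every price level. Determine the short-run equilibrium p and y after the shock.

This is a negative supply shock: SRAS shifts left.
New SRAS: y = 218 + 12p.
Set AD = SRAS: 2423 − 3p = 218 + 12p, so 2205 = 15p and p = 147.
y = 2423 − 3·147 = 1982.

p = 147, y = 1982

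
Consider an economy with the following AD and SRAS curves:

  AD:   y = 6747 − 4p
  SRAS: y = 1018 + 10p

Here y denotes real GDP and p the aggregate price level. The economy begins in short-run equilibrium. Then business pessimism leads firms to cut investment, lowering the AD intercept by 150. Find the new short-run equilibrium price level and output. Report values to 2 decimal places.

This is a negative demand shock: AD shifts left.
New AD: y = 6597 − 4p.
Set AD = SRAS: 6597 − 4p = 1018 + 10p, so 5579 = 14p and p = 398.50.
Substituting into AD, y = 5003.00.

p = 398.50, y = 5003.00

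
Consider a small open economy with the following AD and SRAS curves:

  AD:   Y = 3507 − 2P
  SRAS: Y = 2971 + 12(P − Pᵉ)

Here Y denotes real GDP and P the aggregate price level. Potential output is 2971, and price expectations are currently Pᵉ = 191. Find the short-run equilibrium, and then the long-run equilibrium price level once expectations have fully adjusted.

Short run: with Pᵉ = 191, SRAS is Y = 679 + 12P. Setting AD = SRAS gives 2828 = 14P, so P = 202 and Y = 3507 − 2·202 = 3103.
Output 3103 is above potential 2971, so over time expected prices rise and SRAS shifts left until Y returns to 2971.
Long run: Y = 2971 on the AD curve gives 2971 = 3507 − 2P, so P = 268.

Short run: P = 202, Y = 3103. Long run: P = 268.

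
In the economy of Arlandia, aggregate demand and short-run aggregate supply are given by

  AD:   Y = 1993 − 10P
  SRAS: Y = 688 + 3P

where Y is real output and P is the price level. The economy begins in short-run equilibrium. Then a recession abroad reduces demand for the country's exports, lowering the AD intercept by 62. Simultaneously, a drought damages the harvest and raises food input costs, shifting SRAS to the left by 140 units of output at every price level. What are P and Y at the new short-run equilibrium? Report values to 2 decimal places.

P = 106.38, Y = 867.15

After both shocks: AD is Y = 1931 − 10P and SRAS is Y = 548 + 3P.
Setting them equal: 1383 = 13P, so P = 106.38.
Substituting into AD, Y = 867.15.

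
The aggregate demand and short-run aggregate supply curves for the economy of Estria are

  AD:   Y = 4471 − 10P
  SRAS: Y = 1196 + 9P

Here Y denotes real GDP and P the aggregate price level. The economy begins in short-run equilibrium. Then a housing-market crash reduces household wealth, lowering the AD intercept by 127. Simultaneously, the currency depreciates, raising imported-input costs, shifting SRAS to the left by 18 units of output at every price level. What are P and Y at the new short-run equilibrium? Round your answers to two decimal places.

After both shocks: AD is Y = 4344 − 10P and SRAS is Y = 1178 + 9P.
Setting them equal: 3166 = 19P, so P = 166.63.
Substituting into AD, Y = 2677.68.

P = 166.63, Y = 2677.68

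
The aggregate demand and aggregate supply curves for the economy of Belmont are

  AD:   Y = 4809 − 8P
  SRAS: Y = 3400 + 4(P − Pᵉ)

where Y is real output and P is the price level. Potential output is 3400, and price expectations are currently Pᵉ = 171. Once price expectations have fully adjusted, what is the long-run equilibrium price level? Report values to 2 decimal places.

Short run: with Pᵉ = 171, SRAS is Y = 2716 + 4P. Setting AD = SRAS gives 2093 = 12P, so P = 174.42 and Y = 4809 − 8P = 3413.67.
Output 3413.67 is above potential 3400, so over time expected prices rise and SRAS shifts left until Y returns to 3400.
Long run: Y = 3400 on the AD curve gives 3400 = 4809 − 8P, so P = 176.13.

Long-run P = 176.13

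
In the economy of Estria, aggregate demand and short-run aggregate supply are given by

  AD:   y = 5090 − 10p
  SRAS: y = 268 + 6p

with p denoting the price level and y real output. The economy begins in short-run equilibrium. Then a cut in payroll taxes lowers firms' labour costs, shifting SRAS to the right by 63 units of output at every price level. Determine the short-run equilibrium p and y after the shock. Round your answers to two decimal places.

p = 297.44, y = 2115.63

This is a positive supply shock: SRAS shifts right.
New SRAS: y = 331 + 6p.
Set AD = SRAS: 5090 − 10p = 331 + 6p, so 4759 = 16p and p = 297.44.
Substituting into AD, y = 2115.63.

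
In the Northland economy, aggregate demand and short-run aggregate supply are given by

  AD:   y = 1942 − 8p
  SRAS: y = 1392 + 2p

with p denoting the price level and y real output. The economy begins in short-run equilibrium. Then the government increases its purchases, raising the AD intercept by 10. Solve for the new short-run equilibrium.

p = 56, y = 1504

This is a positive demand shock: AD shifts right.
New AD: y = 1952 − 8p.
Set AD = SRAS: 1952 − 8p = 1392 + 2p, so 560 = 10p and p = 56.
y = 1952 − 8·56 = 1504.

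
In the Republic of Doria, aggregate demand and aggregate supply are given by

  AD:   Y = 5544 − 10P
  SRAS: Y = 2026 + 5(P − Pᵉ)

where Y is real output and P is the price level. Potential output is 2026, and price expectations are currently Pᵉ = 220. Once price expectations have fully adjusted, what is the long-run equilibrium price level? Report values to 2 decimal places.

Short run: with Pᵉ = 220, SRAS is Y = 926 + 5P. Setting AD = SRAS gives 4618 = 15P, so P = 307.87 and Y = 5544 − 10P = 2465.33.
Output 2465.33 is above potential 2026, so over time expected prices rise and SRAS shifts left until Y returns to 2026.
Long run: Y = 2026 on the AD curve gives 2026 = 5544 − 10P, so P = 351.80.

Long-run P = 351.80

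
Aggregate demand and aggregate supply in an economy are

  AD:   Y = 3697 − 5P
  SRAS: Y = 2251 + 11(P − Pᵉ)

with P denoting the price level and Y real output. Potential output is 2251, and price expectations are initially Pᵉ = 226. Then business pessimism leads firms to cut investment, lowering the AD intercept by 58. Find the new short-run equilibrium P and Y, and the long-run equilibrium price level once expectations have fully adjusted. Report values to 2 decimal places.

Short run: P = 242.13, Y = 2428.38. Long run: P = 277.60.

AD shifts left: new AD is Y = 3639 − 5P. With Pᵉ = 226, SRAS is Y = 11P − 235.
Short run: 3639 − 5P = 11P − 235 gives 3874 = 16P, so P = 242.13 and Y = 3639 − 5P = 2428.38.
Y = 2428.38 is above potential 2251; expectations adjust and SRAS shifts left until Y = 2251.
Long run: on the new AD curve, 2251 = 3639 − 5P gives P = 277.60.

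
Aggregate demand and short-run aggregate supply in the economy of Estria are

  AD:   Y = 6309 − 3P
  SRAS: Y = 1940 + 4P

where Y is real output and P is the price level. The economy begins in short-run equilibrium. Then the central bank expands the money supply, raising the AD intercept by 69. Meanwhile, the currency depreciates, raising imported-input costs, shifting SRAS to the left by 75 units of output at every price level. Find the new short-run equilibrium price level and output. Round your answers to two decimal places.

After both shocks: AD is Y = 6378 − 3P and SRAS is Y = 1865 + 4P.
Setting them equal: 4513 = 7P, so P = 644.71.
Substituting into AD, Y = 4443.86.

P = 644.71, Y = 4443.86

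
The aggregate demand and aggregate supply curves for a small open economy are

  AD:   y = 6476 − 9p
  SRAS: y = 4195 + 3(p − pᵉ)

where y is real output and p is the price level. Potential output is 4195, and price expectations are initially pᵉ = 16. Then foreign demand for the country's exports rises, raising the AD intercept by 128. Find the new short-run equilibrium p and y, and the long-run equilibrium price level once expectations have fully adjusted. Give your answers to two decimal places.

AD shifts right: new AD is y = 6604 − 9p. With pᵉ = 16, SRAS is y = 4147 + 3p.
Short run: 6604 − 9p = 4147 + 3p gives 2457 = 12p, so p = 204.75 and y = 6604 − 9p = 4761.25.
y = 4761.25 is above potential 4195; expectations adjust and SRAS shifts left until y = 4195.
Long run: on the new AD curve, 4195 = 6604 − 9p gives p = 267.67.

Short run: p = 204.75, y = 4761.25. Long run: p = 267.67.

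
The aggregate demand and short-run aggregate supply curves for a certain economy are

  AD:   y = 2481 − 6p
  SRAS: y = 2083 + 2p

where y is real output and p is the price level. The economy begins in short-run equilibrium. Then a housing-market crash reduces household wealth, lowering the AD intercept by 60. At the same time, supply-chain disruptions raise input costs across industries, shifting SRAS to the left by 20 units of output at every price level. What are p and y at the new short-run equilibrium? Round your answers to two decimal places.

After both shocks: AD is y = 2421 − 6p and SRAS is y = 2063 + 2p.
Setting them equal: 358 = 8p, so p = 44.75.
Substituting into AD, y = 2152.50.

p = 44.75, y = 2152.50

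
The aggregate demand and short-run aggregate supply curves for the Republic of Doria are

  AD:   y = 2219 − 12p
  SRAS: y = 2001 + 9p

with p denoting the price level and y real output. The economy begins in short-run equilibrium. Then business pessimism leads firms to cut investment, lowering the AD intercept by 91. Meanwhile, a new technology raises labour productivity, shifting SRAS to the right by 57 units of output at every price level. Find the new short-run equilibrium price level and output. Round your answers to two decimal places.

After both shocks: AD is y = 2128 − 12p and SRAS is y = 2058 + 9p.
Setting them equal: 70 = 21p, so p = 3.33.
Substituting into AD, y = 2088.00.

p = 3.33, y = 2088.00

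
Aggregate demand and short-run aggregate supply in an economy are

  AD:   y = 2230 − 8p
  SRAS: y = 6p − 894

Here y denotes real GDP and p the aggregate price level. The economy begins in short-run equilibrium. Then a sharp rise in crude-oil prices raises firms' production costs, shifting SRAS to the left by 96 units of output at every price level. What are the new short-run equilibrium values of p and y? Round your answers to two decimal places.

This is a negative supply shock: SRAS shifts left.
New SRAS: y = 6p − 990.
Set AD = SRAS: 2230 − 8p = 6p − 990, so 3220 = 14p and p = 230.00.
Substituting into AD, y = 390.00.

p = 230.00, y = 390.00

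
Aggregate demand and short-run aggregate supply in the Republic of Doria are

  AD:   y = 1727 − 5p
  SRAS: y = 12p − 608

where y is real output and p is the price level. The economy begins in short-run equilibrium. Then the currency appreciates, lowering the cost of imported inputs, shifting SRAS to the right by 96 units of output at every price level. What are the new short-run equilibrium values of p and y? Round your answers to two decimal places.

This is a positive supply shock: SRAS shifts right.
New SRAS: y = 12p − 512.
Set AD = SRAS: 1727 − 5p = 12p − 512, so 2239 = 17p and p = 131.71.
Substituting into AD, y = 1068.47.

p = 131.71, y = 1068.47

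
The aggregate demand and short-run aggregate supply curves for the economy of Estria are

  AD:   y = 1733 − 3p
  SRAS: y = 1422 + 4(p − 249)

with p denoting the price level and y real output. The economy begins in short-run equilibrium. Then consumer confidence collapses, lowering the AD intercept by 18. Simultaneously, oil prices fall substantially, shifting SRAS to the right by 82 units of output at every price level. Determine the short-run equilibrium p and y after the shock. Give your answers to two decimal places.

p = 172.43, y = 1197.71

After both shocks: AD is y = 1715 − 3p and SRAS is y = 508 + 4p.
Setting them equal: 1207 = 7p, so p = 172.43.
Substituting into AD, y = 1197.71.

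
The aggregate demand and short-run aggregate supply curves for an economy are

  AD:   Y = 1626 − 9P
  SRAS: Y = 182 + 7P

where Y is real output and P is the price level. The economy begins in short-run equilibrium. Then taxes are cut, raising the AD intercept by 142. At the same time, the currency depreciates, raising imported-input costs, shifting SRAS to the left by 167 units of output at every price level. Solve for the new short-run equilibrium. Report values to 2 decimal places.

P = 109.56, Y = 781.94

After both shocks: AD is Y = 1768 − 9P and SRAS is Y = 15 + 7P.
Setting them equal: 1753 = 16P, so P = 109.56.
Substituting into AD, Y = 781.94.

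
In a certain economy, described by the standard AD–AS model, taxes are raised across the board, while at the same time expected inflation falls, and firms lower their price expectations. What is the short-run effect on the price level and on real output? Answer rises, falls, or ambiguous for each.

The first event is a negative demand shock: AD shifts left, which by itself pushes P down and Y down.
The second is a favourable supply shock: SRAS shifts right, which by itself pushes P down and Y up.
Both shocks push P down, so P falls. The two shocks push Y in opposite directions, so the effect on Y is ambiguous.

Price level: falls; output: ambiguous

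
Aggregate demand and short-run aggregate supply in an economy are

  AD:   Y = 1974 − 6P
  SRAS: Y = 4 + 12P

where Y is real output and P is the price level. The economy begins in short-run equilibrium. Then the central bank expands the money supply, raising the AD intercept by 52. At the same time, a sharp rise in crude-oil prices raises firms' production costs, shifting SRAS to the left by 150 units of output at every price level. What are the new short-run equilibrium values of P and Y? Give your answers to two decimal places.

P = 120.67, Y = 1302.00

After both shocks: AD is Y = 2026 − 6P and SRAS is Y = 12P − 146.
Setting them equal: 2172 = 18P, so P = 120.67.
Substituting into AD, Y = 1302.00.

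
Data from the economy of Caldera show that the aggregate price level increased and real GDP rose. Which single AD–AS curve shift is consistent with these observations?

P rose and Y rose. An AD shift moves P and Y in the same direction; an SRAS shift moves them in opposite directions.
Here P and Y moved in the same direction, so the AD curve shifted.
Since Y rose, AD shifted right.

AD shifted right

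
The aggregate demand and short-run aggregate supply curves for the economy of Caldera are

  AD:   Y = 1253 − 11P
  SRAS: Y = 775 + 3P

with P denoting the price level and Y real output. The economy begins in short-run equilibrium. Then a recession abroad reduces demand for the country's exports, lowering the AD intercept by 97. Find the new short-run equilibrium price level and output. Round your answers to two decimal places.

This is a negative demand shock: AD shifts left.
New AD: Y = 1156 − 11P.
Set AD = SRAS: 1156 − 11P = 775 + 3P, so 381 = 14P and P = 27.21.
Substituting into AD, Y = 856.64.

P = 27.21, Y = 856.64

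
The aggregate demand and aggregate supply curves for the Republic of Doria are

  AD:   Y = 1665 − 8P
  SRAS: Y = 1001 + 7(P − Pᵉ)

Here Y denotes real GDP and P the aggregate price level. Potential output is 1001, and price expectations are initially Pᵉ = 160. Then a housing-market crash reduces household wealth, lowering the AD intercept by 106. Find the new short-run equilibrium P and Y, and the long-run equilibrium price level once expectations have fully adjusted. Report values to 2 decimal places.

Short run: P = 111.87, Y = 664.07. Long run: P = 69.75.

AD shifts left: new AD is Y = 1559 − 8P. With Pᵉ = 160, SRAS is Y = 7P − 119.
Short run: 1559 − 8P = 7P − 119 gives 1678 = 15P, so P = 111.87 and Y = 1559 − 8P = 664.07.
Y = 664.07 is below potential 1001; expectations adjust and SRAS shifts right until Y = 1001.
Long run: on the new AD curve, 1001 = 1559 − 8P gives P = 69.75.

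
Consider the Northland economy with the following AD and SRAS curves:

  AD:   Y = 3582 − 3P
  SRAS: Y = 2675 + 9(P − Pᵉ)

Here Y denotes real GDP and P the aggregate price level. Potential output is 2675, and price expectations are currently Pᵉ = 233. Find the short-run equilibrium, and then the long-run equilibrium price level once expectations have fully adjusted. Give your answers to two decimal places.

Short run: P = 250.33, Y = 2831.00. Long run: P = 302.33.

Short run: with Pᵉ = 233, SRAS is Y = 578 + 9P. Setting AD = SRAS gives 3004 = 12P, so P = 250.33 and Y = 3582 − 3P = 2831.00.
Output 2831.00 is above potential 2675, so over time expected prices rise and SRAS shifts left until Y returns to 2675.
Long run: Y = 2675 on the AD curve gives 2675 = 3582 − 3P, so P = 302.33.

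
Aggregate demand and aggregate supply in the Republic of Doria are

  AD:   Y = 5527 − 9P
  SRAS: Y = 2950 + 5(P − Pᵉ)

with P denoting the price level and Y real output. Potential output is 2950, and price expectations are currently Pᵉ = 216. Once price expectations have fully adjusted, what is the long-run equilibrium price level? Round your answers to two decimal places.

Short run: with Pᵉ = 216, SRAS is Y = 1870 + 5P. Setting AD = SRAS gives 3657 = 14P, so P = 261.21 and Y = 5527 − 9P = 3176.07.
Output 3176.07 is above potential 2950, so over time expected prices rise and SRAS shifts left until Y returns to 2950.
Long run: Y = 2950 on the AD curve gives 2950 = 5527 − 9P, so P = 286.33.

Long-run P = 286.33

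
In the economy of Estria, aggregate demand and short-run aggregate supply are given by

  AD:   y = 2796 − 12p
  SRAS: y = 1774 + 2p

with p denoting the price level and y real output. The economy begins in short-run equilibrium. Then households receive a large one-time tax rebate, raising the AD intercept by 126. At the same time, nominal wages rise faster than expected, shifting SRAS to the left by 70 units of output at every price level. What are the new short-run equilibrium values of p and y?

p = 87, y = 1878

After both shocks: AD is y = 2922 − 12p and SRAS is y = 1704 + 2p.
Setting them equal: 1218 = 14p, so p = 87.
y = 2922 − 12·87 = 1878.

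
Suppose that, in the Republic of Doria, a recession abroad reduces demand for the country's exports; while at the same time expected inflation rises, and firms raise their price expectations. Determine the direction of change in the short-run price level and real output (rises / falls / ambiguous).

The first event is a negative demand shock: AD shifts left, which by itself pushes P down and Y down.
The second is an adverse supply shock: SRAS shifts left, which by itself pushes P up and Y down.
The two shocks push P in opposite directions, so the effect on P is ambiguous. Both shocks push Y down, so Y falls.

Price level: ambiguous; output: falls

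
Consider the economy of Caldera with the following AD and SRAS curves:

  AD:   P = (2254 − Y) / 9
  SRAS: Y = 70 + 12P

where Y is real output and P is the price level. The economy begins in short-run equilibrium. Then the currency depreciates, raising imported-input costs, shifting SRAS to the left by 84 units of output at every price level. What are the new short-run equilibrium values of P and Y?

This is a negative supply shock: SRAS shifts left.
New SRAS: Y = 12P − 14.
Set AD = SRAS: 2254 − 9P = 12P − 14, so 2268 = 21P and P = 108.
Y = 2254 − 9·108 = 1282.

P = 108, Y = 1282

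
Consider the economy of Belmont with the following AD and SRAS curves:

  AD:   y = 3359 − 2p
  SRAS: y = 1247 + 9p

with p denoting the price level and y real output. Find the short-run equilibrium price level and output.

p = 192, y = 2975

Set AD = SRAS: 3359 − 2p = 1247 + 9p, so 2112 = 11p and p = 192.
Then y = 3359 − 2·192 = 2975.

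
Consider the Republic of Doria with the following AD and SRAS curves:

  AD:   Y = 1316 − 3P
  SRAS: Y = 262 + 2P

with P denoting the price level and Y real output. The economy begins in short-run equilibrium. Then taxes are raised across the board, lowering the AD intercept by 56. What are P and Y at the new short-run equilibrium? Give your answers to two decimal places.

This is a negative demand shock: AD shifts left.
New AD: Y = 1260 − 3P.
Set AD = SRAS: 1260 − 3P = 262 + 2P, so 998 = 5P and P = 199.60.
Substituting into AD, Y = 661.20.

P = 199.60, Y = 661.20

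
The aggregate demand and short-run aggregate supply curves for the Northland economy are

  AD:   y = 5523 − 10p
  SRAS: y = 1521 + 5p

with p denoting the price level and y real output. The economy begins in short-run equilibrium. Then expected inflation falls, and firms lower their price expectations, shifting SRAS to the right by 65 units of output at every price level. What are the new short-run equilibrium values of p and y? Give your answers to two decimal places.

p = 262.47, y = 2898.33

This is a positive supply shock: SRAS shifts right.
New SRAS: y = 1586 + 5p.
Set AD = SRAS: 5523 − 10p = 1586 + 5p, so 3937 = 15p and p = 262.47.
Substituting into AD, y = 2898.33.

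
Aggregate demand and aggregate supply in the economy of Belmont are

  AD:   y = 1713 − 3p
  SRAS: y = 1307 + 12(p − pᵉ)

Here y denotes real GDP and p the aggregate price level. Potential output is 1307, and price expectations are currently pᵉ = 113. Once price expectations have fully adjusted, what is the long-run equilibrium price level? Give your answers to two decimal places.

Short run: with pᵉ = 113, SRAS is y = 12p − 49. Setting AD = SRAS gives 1762 = 15p, so p = 117.47 and y = 1713 − 3p = 1360.60.
Output 1360.60 is above potential 1307, so over time expected prices rise and SRAS shifts left until y returns to 1307.
Long run: y = 1307 on the AD curve gives 1307 = 1713 − 3p, so p = 135.33.

Long-run p = 135.33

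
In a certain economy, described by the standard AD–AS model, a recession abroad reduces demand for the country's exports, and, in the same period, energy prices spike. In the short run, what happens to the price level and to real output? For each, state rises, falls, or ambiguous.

Price level: ambiguous; output: falls

The first event is a negative demand shock: AD shifts left, which by itself pushes P down and Y down.
The second is an adverse supply shock: SRAS shifts left, which by itself pushes P up and Y down.
The two shocks push P in opposite directions, so the effect on P is ambiguous. Both shocks push Y down, so Y falls.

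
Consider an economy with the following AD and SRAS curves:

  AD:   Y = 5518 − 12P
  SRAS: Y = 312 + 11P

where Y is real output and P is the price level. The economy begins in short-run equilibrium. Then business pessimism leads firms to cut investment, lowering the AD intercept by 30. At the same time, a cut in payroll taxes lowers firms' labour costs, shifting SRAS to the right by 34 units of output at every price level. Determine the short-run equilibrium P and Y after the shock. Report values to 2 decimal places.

P = 223.57, Y = 2805.22

After both shocks: AD is Y = 5488 − 12P and SRAS is Y = 346 + 11P.
Setting them equal: 5142 = 23P, so P = 223.57.
Substituting into AD, Y = 2805.22.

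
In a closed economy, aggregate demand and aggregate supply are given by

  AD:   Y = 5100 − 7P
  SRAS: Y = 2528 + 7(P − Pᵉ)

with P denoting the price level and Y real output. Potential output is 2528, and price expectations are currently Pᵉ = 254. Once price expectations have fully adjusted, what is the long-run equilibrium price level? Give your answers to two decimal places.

Short run: with Pᵉ = 254, SRAS is Y = 750 + 7P. Setting AD = SRAS gives 4350 = 14P, so P = 310.71 and Y = 5100 − 7P = 2925.00.
Output 2925.00 is above potential 2528, so over time expected prices rise and SRAS shifts left until Y returns to 2528.
Long run: Y = 2528 on the AD curve gives 2528 = 5100 − 7P, so P = 367.43.

Long-run P = 367.43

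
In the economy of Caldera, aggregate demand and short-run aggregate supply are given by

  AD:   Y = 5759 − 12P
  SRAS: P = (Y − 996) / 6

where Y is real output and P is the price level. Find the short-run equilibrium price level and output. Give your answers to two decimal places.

Rearrange SRAS to Y = 996 + 6P.
Set AD = SRAS: 5759 − 12P = 996 + 6P, so 4763 = 18P and P = 264.61.
Substituting into AD, Y = 5759 − 12P = 2583.67.

P = 264.61, Y = 2583.67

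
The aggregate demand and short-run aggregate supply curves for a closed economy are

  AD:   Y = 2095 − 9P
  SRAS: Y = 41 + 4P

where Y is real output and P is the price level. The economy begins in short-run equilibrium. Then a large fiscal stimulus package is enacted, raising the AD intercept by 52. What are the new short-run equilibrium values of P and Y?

P = 162, Y = 689

This is a positive demand shock: AD shifts right.
New AD: Y = 2147 − 9P.
Set AD = SRAS: 2147 − 9P = 41 + 4P, so 2106 = 13P and P = 162.
Y = 2147 − 9·162 = 689.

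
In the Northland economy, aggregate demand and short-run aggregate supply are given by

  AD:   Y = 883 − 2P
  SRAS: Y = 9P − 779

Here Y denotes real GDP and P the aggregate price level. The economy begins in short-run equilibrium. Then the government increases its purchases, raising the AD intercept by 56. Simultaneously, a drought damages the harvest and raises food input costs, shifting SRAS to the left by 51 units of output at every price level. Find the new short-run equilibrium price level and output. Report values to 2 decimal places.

After both shocks: AD is Y = 939 − 2P and SRAS is Y = 9P − 830.
Setting them equal: 1769 = 11P, so P = 160.82.
Substituting into AD, Y = 617.36.

P = 160.82, Y = 617.36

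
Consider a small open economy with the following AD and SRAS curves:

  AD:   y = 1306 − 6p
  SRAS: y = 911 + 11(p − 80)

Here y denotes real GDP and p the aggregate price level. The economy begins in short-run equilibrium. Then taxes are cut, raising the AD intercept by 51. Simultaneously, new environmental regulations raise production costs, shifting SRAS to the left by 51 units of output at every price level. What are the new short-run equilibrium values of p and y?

p = 81, y = 871

After both shocks: AD is y = 1357 − 6p and SRAS is y = 11p − 20.
Setting them equal: 1377 = 17p, so p = 81.
y = 1357 − 6·81 = 871.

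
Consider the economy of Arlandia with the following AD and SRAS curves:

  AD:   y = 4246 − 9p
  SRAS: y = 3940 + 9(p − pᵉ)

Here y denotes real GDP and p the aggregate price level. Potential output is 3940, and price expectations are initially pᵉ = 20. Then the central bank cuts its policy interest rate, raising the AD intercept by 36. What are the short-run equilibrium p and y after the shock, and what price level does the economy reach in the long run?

AD shifts right: new AD is y = 4282 − 9p. With pᵉ = 20, SRAS is y = 3760 + 9p.
Short run: 4282 − 9p = 3760 + 9p gives 522 = 18p, so p = 29 and y = 4282 − 9·29 = 4021.
y = 4021 is above potential 3940; expectations adjust and SRAS shifts left until y = 3940.
Long run: on the new AD curve, 3940 = 4282 − 9p gives p = 38.

Short run: p = 29, y = 4021. Long run: p = 38.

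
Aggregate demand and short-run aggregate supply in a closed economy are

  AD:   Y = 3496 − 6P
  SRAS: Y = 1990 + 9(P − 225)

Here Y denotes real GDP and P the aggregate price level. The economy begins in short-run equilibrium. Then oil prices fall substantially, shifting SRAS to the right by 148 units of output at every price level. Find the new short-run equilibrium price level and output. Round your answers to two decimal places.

This is a positive supply shock: SRAS shifts right.
New SRAS: Y = 113 + 9P.
Set AD = SRAS: 3496 − 6P = 113 + 9P, so 3383 = 15P and P = 225.53.
Substituting into AD, Y = 2142.80.

P = 225.53, Y = 2142.80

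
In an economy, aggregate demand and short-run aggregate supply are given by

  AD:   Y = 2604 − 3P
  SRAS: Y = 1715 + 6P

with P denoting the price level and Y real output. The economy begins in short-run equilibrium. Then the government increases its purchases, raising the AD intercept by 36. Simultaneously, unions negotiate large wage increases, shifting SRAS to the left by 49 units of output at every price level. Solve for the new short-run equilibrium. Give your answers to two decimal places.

After both shocks: AD is Y = 2640 − 3P and SRAS is Y = 1666 + 6P.
Setting them equal: 974 = 9P, so P = 108.22.
Substituting into AD, Y = 2315.33.

P = 108.22, Y = 2315.33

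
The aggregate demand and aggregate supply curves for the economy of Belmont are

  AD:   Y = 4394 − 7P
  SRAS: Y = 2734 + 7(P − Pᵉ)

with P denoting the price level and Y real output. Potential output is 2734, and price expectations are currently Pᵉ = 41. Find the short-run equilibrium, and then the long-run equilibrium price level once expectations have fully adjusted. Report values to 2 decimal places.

Short run: P = 139.07, Y = 3420.50. Long run: P = 237.14.

Short run: with Pᵉ = 41, SRAS is Y = 2447 + 7P. Setting AD = SRAS gives 1947 = 14P, so P = 139.07 and Y = 4394 − 7P = 3420.50.
Output 3420.50 is above potential 2734, so over time expected prices rise and SRAS shifts left until Y returns to 2734.
Long run: Y = 2734 on the AD curve gives 2734 = 4394 − 7P, so P = 237.14.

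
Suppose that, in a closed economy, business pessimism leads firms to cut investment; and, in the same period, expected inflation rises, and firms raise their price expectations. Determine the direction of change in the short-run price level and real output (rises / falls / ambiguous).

The first event is a negative demand shock: AD shifts left, which by itself pushes P down and Y down.
The second is an adverse supply shock: SRAS shifts left, which by itself pushes P up and Y down.
The two shocks push P in opposite directions, so the effect on P is ambiguous. Both shocks push Y down, so Y falls.

Price level: ambiguous; output: falls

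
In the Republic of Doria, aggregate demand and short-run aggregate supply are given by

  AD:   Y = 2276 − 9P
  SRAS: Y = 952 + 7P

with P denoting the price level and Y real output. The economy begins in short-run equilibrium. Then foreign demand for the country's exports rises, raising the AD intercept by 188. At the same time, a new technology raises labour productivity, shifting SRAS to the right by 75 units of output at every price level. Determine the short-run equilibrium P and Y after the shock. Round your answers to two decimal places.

After both shocks: AD is Y = 2464 − 9P and SRAS is Y = 1027 + 7P.
Setting them equal: 1437 = 16P, so P = 89.81.
Substituting into AD, Y = 1655.69.

P = 89.81, Y = 1655.69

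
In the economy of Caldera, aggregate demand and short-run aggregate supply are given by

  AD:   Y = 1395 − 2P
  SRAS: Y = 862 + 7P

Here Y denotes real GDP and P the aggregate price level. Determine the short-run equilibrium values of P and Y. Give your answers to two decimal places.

Set AD = SRAS: 1395 − 2P = 862 + 7P, so 533 = 9P and P = 59.22.
Substituting into AD, Y = 1395 − 2P = 1276.56.

P = 59.22, Y = 1276.56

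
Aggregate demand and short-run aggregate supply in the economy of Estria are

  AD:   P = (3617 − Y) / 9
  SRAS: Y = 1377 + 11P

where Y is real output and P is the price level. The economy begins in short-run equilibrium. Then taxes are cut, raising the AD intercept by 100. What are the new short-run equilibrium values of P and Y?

P = 117, Y = 2664

This is a positive demand shock: AD shifts right.
New AD: Y = 3717 − 9P.
Set AD = SRAS: 3717 − 9P = 1377 + 11P, so 2340 = 20P and P = 117.
Y = 3717 − 9·117 = 2664.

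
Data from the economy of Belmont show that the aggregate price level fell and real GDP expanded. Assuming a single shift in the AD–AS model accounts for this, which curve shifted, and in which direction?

SRAS shifted right

P fell and Y rose. An AD shift moves P and Y in the same direction; an SRAS shift moves them in opposite directions.
Here P and Y moved in opposite directions, so the SRAS curve shifted.
Since Y rose, SRAS shifted right.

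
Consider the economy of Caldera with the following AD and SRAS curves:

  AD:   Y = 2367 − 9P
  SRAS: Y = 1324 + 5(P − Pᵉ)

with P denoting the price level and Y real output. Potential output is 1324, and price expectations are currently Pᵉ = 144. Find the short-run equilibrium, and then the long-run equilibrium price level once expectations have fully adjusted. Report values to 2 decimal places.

Short run: P = 125.93, Y = 1233.64. Long run: P = 115.89.

Short run: with Pᵉ = 144, SRAS is Y = 604 + 5P. Setting AD = SRAS gives 1763 = 14P, so P = 125.93 and Y = 2367 − 9P = 1233.64.
Output 1233.64 is below potential 1324, so over time expected prices fall and SRAS shifts right until Y returns to 1324.
Long run: Y = 1324 on the AD curve gives 1324 = 2367 − 9P, so P = 115.89.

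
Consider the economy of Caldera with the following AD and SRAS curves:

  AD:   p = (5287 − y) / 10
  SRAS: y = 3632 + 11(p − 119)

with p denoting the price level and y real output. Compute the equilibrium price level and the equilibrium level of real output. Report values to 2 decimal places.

p = 141.14, y = 3875.57

Write SRAS as y = 3632 + 11p − 1309 = 2323 + 11p.
Rearrange AD to y = 5287 − 10p.
Set AD = SRAS: 5287 − 10p = 2323 + 11p, so 2964 = 21p and p = 141.14.
Substituting into AD, y = 5287 − 10p = 3875.57.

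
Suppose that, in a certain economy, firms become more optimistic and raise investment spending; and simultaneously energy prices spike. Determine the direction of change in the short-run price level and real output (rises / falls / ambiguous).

Price level: rises; output: ambiguous

The first event is a positive demand shock: AD shifts right, which by itself pushes P up and Y up.
The second is an adverse supply shock: SRAS shifts left, which by itself pushes P up and Y down.
Both shocks push P up, so P rises. The two shocks push Y in opposite directions, so the effect on Y is ambiguous.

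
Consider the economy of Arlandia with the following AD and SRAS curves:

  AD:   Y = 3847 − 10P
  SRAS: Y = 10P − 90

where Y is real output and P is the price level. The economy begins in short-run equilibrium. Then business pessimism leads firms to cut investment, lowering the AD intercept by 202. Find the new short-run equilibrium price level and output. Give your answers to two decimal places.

P = 186.75, Y = 1777.50

This is a negative demand shock: AD shifts left.
New AD: Y = 3645 − 10P.
Set AD = SRAS: 3645 − 10P = 10P − 90, so 3735 = 20P and P = 186.75.
Substituting into AD, Y = 1777.50.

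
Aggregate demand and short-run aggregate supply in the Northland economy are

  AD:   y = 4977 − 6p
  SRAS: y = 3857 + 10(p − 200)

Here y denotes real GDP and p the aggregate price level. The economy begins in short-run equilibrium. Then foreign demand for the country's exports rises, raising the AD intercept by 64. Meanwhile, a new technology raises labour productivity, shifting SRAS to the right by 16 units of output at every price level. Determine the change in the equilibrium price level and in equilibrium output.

After both shocks: AD is y = 5041 − 6p and SRAS is y = 1873 + 10p.
Setting them equal: 3168 = 16p, so p = 198.
y = 5041 − 6·198 = 3853.
Initially p = 195, y = 3807, so Δp = +3 and Δy = +46.

Δp = +3, Δy = +46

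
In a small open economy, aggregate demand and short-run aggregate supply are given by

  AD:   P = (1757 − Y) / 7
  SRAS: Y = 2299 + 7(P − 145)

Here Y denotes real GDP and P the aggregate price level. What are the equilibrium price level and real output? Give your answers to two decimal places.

P = 33.79, Y = 1520.50

Write SRAS as Y = 2299 + 7P − 1015 = 1284 + 7P.
Rearrange AD to Y = 1757 − 7P.
Set AD = SRAS: 1757 − 7P = 1284 + 7P, so 473 = 14P and P = 33.79.
Substituting into AD, Y = 1757 − 7P = 1520.50.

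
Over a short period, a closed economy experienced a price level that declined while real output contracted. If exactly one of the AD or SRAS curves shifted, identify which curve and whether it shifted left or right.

P fell and Y fell. An AD shift moves P and Y in the same direction; an SRAS shift moves them in opposite directions.
Here P and Y moved in the same direction, so the AD curve shifted.
Since Y fell, AD shifted left.

AD shifted left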